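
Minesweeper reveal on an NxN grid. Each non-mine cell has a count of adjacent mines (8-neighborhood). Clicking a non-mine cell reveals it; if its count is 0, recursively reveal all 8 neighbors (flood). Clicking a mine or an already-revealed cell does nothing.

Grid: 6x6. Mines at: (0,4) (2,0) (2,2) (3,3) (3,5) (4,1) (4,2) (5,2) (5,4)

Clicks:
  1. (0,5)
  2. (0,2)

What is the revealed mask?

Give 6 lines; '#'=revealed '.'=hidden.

Answer: ####.#
####..
......
......
......
......

Derivation:
Click 1 (0,5) count=1: revealed 1 new [(0,5)] -> total=1
Click 2 (0,2) count=0: revealed 8 new [(0,0) (0,1) (0,2) (0,3) (1,0) (1,1) (1,2) (1,3)] -> total=9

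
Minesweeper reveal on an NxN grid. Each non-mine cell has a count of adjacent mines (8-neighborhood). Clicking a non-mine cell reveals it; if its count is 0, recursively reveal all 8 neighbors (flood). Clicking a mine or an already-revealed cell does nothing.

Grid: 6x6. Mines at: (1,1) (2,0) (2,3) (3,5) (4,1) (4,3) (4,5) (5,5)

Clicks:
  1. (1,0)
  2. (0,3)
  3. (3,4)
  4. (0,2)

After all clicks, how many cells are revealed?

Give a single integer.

Answer: 12

Derivation:
Click 1 (1,0) count=2: revealed 1 new [(1,0)] -> total=1
Click 2 (0,3) count=0: revealed 10 new [(0,2) (0,3) (0,4) (0,5) (1,2) (1,3) (1,4) (1,5) (2,4) (2,5)] -> total=11
Click 3 (3,4) count=4: revealed 1 new [(3,4)] -> total=12
Click 4 (0,2) count=1: revealed 0 new [(none)] -> total=12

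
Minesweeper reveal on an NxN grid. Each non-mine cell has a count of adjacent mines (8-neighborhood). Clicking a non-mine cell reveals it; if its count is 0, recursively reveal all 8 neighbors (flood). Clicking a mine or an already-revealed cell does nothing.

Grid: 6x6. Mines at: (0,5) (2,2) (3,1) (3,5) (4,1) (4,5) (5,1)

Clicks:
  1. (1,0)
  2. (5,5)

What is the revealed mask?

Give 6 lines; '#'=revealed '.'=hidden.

Click 1 (1,0) count=0: revealed 12 new [(0,0) (0,1) (0,2) (0,3) (0,4) (1,0) (1,1) (1,2) (1,3) (1,4) (2,0) (2,1)] -> total=12
Click 2 (5,5) count=1: revealed 1 new [(5,5)] -> total=13

Answer: #####.
#####.
##....
......
......
.....#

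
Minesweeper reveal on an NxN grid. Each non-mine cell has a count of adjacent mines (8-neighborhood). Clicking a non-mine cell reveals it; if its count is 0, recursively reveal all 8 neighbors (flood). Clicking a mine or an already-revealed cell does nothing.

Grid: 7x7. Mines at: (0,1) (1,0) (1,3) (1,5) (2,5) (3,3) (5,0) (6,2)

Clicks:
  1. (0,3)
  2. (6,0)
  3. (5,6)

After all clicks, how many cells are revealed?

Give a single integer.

Answer: 17

Derivation:
Click 1 (0,3) count=1: revealed 1 new [(0,3)] -> total=1
Click 2 (6,0) count=1: revealed 1 new [(6,0)] -> total=2
Click 3 (5,6) count=0: revealed 15 new [(3,4) (3,5) (3,6) (4,3) (4,4) (4,5) (4,6) (5,3) (5,4) (5,5) (5,6) (6,3) (6,4) (6,5) (6,6)] -> total=17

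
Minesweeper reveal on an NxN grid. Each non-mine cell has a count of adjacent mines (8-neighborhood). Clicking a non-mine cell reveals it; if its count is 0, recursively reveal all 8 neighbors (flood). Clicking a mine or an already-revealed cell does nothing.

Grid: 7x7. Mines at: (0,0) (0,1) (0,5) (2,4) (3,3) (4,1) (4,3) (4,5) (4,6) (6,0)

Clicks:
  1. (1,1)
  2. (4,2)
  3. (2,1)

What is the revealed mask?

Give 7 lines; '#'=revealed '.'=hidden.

Answer: .......
###....
###....
###....
..#....
.......
.......

Derivation:
Click 1 (1,1) count=2: revealed 1 new [(1,1)] -> total=1
Click 2 (4,2) count=3: revealed 1 new [(4,2)] -> total=2
Click 3 (2,1) count=0: revealed 8 new [(1,0) (1,2) (2,0) (2,1) (2,2) (3,0) (3,1) (3,2)] -> total=10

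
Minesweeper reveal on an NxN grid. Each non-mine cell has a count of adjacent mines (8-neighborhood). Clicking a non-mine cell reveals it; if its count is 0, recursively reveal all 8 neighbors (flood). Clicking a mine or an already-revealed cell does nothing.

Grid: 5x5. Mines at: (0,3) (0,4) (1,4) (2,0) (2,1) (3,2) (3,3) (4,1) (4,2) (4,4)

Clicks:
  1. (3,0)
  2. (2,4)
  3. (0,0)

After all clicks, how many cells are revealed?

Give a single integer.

Answer: 8

Derivation:
Click 1 (3,0) count=3: revealed 1 new [(3,0)] -> total=1
Click 2 (2,4) count=2: revealed 1 new [(2,4)] -> total=2
Click 3 (0,0) count=0: revealed 6 new [(0,0) (0,1) (0,2) (1,0) (1,1) (1,2)] -> total=8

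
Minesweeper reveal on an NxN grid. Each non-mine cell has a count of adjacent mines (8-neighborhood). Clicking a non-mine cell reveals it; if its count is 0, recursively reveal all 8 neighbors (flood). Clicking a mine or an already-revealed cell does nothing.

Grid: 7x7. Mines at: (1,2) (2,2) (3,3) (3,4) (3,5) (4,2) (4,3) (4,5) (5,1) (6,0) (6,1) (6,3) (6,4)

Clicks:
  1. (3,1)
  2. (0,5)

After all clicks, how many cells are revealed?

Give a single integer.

Answer: 13

Derivation:
Click 1 (3,1) count=2: revealed 1 new [(3,1)] -> total=1
Click 2 (0,5) count=0: revealed 12 new [(0,3) (0,4) (0,5) (0,6) (1,3) (1,4) (1,5) (1,6) (2,3) (2,4) (2,5) (2,6)] -> total=13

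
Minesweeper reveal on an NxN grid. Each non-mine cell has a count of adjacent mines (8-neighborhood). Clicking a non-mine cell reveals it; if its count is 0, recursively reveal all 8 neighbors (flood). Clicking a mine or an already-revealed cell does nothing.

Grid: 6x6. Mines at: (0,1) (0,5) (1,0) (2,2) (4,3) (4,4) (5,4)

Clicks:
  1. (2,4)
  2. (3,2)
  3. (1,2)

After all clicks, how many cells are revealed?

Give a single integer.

Answer: 11

Derivation:
Click 1 (2,4) count=0: revealed 9 new [(1,3) (1,4) (1,5) (2,3) (2,4) (2,5) (3,3) (3,4) (3,5)] -> total=9
Click 2 (3,2) count=2: revealed 1 new [(3,2)] -> total=10
Click 3 (1,2) count=2: revealed 1 new [(1,2)] -> total=11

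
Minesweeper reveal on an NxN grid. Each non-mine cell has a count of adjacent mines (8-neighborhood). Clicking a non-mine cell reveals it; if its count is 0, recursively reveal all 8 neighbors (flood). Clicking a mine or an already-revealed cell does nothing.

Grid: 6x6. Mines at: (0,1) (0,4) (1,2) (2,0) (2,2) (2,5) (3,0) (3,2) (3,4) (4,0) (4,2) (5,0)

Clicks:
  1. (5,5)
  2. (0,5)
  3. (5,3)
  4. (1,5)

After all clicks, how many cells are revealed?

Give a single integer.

Click 1 (5,5) count=0: revealed 6 new [(4,3) (4,4) (4,5) (5,3) (5,4) (5,5)] -> total=6
Click 2 (0,5) count=1: revealed 1 new [(0,5)] -> total=7
Click 3 (5,3) count=1: revealed 0 new [(none)] -> total=7
Click 4 (1,5) count=2: revealed 1 new [(1,5)] -> total=8

Answer: 8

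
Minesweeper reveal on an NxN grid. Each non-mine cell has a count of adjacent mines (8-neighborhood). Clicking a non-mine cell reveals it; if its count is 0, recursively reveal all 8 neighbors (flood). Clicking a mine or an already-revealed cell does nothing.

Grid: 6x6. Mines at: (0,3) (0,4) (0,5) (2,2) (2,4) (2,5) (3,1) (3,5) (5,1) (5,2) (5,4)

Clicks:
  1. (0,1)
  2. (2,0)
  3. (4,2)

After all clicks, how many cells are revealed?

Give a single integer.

Click 1 (0,1) count=0: revealed 8 new [(0,0) (0,1) (0,2) (1,0) (1,1) (1,2) (2,0) (2,1)] -> total=8
Click 2 (2,0) count=1: revealed 0 new [(none)] -> total=8
Click 3 (4,2) count=3: revealed 1 new [(4,2)] -> total=9

Answer: 9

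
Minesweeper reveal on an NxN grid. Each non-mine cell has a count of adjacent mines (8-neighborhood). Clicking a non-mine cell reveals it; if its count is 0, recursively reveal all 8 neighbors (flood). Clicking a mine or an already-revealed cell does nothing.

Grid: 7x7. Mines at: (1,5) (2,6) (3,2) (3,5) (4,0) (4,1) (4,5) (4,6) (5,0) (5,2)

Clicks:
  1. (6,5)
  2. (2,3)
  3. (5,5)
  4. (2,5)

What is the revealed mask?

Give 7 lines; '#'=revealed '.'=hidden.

Answer: .......
.......
...#.#.
.......
.......
...####
...####

Derivation:
Click 1 (6,5) count=0: revealed 8 new [(5,3) (5,4) (5,5) (5,6) (6,3) (6,4) (6,5) (6,6)] -> total=8
Click 2 (2,3) count=1: revealed 1 new [(2,3)] -> total=9
Click 3 (5,5) count=2: revealed 0 new [(none)] -> total=9
Click 4 (2,5) count=3: revealed 1 new [(2,5)] -> total=10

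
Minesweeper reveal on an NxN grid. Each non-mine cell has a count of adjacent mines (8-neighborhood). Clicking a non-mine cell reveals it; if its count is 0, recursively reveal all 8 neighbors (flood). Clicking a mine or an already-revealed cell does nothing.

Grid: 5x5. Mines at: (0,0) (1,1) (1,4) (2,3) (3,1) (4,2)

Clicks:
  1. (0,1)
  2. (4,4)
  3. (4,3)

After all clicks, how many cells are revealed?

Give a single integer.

Answer: 5

Derivation:
Click 1 (0,1) count=2: revealed 1 new [(0,1)] -> total=1
Click 2 (4,4) count=0: revealed 4 new [(3,3) (3,4) (4,3) (4,4)] -> total=5
Click 3 (4,3) count=1: revealed 0 new [(none)] -> total=5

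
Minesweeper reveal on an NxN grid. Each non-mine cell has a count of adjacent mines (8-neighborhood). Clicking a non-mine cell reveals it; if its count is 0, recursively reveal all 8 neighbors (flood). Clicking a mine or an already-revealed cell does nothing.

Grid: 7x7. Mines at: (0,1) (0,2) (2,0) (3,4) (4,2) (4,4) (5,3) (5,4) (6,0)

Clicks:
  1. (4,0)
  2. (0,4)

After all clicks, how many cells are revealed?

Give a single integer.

Click 1 (4,0) count=0: revealed 6 new [(3,0) (3,1) (4,0) (4,1) (5,0) (5,1)] -> total=6
Click 2 (0,4) count=0: revealed 20 new [(0,3) (0,4) (0,5) (0,6) (1,3) (1,4) (1,5) (1,6) (2,3) (2,4) (2,5) (2,6) (3,5) (3,6) (4,5) (4,6) (5,5) (5,6) (6,5) (6,6)] -> total=26

Answer: 26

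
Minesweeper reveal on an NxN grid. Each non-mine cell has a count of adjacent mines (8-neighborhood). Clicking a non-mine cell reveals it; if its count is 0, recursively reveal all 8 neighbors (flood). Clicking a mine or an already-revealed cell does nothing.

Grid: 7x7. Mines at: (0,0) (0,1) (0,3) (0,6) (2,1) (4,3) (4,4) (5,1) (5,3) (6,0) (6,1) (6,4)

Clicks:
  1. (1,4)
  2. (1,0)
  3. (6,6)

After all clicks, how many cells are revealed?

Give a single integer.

Answer: 22

Derivation:
Click 1 (1,4) count=1: revealed 1 new [(1,4)] -> total=1
Click 2 (1,0) count=3: revealed 1 new [(1,0)] -> total=2
Click 3 (6,6) count=0: revealed 20 new [(1,2) (1,3) (1,5) (1,6) (2,2) (2,3) (2,4) (2,5) (2,6) (3,2) (3,3) (3,4) (3,5) (3,6) (4,5) (4,6) (5,5) (5,6) (6,5) (6,6)] -> total=22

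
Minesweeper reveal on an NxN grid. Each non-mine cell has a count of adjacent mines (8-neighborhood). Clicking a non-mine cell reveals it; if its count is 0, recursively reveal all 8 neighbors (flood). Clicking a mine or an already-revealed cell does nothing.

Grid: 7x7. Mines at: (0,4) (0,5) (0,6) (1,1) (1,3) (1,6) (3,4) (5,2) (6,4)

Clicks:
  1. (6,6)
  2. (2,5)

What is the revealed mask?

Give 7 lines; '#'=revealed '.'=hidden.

Answer: .......
.......
.....##
.....##
.....##
.....##
.....##

Derivation:
Click 1 (6,6) count=0: revealed 10 new [(2,5) (2,6) (3,5) (3,6) (4,5) (4,6) (5,5) (5,6) (6,5) (6,6)] -> total=10
Click 2 (2,5) count=2: revealed 0 new [(none)] -> total=10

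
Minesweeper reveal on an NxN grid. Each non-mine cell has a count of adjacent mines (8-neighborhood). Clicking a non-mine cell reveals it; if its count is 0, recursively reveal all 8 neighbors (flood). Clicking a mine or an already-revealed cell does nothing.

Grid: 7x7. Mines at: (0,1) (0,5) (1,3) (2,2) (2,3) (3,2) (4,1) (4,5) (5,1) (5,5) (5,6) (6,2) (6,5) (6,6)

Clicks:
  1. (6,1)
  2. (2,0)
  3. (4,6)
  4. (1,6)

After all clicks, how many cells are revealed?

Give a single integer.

Click 1 (6,1) count=2: revealed 1 new [(6,1)] -> total=1
Click 2 (2,0) count=0: revealed 6 new [(1,0) (1,1) (2,0) (2,1) (3,0) (3,1)] -> total=7
Click 3 (4,6) count=3: revealed 1 new [(4,6)] -> total=8
Click 4 (1,6) count=1: revealed 1 new [(1,6)] -> total=9

Answer: 9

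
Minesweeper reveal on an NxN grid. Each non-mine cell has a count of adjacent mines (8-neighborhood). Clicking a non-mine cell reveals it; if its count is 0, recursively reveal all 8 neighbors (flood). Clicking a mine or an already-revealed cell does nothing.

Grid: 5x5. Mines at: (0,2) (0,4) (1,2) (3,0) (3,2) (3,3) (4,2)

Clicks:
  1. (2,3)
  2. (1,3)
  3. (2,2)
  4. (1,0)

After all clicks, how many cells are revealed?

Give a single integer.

Click 1 (2,3) count=3: revealed 1 new [(2,3)] -> total=1
Click 2 (1,3) count=3: revealed 1 new [(1,3)] -> total=2
Click 3 (2,2) count=3: revealed 1 new [(2,2)] -> total=3
Click 4 (1,0) count=0: revealed 6 new [(0,0) (0,1) (1,0) (1,1) (2,0) (2,1)] -> total=9

Answer: 9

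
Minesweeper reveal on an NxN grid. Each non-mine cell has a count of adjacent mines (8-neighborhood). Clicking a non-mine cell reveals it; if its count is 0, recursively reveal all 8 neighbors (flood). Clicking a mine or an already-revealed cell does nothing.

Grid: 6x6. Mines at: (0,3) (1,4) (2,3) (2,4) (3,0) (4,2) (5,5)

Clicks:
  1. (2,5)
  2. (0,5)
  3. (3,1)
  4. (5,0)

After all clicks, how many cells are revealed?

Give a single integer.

Click 1 (2,5) count=2: revealed 1 new [(2,5)] -> total=1
Click 2 (0,5) count=1: revealed 1 new [(0,5)] -> total=2
Click 3 (3,1) count=2: revealed 1 new [(3,1)] -> total=3
Click 4 (5,0) count=0: revealed 4 new [(4,0) (4,1) (5,0) (5,1)] -> total=7

Answer: 7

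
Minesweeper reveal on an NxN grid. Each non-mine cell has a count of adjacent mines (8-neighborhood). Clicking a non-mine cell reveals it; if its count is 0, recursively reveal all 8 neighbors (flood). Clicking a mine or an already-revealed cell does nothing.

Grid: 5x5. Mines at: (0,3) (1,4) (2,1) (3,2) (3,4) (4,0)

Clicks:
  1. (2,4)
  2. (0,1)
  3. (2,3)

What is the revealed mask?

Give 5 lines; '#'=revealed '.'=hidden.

Answer: ###..
###..
...##
.....
.....

Derivation:
Click 1 (2,4) count=2: revealed 1 new [(2,4)] -> total=1
Click 2 (0,1) count=0: revealed 6 new [(0,0) (0,1) (0,2) (1,0) (1,1) (1,2)] -> total=7
Click 3 (2,3) count=3: revealed 1 new [(2,3)] -> total=8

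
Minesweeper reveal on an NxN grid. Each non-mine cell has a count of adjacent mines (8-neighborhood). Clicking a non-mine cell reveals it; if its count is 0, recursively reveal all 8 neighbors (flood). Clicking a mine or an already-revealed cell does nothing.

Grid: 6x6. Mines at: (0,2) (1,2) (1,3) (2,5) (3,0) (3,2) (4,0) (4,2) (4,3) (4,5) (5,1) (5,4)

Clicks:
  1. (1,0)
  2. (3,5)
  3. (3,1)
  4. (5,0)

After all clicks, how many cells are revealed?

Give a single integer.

Click 1 (1,0) count=0: revealed 6 new [(0,0) (0,1) (1,0) (1,1) (2,0) (2,1)] -> total=6
Click 2 (3,5) count=2: revealed 1 new [(3,5)] -> total=7
Click 3 (3,1) count=4: revealed 1 new [(3,1)] -> total=8
Click 4 (5,0) count=2: revealed 1 new [(5,0)] -> total=9

Answer: 9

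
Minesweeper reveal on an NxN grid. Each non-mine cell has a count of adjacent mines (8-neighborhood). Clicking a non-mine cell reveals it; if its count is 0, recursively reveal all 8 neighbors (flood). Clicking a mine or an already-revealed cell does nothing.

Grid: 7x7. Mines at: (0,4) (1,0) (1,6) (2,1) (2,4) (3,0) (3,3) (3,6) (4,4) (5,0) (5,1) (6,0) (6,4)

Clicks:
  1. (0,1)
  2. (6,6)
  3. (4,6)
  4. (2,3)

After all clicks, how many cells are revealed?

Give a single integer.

Answer: 8

Derivation:
Click 1 (0,1) count=1: revealed 1 new [(0,1)] -> total=1
Click 2 (6,6) count=0: revealed 6 new [(4,5) (4,6) (5,5) (5,6) (6,5) (6,6)] -> total=7
Click 3 (4,6) count=1: revealed 0 new [(none)] -> total=7
Click 4 (2,3) count=2: revealed 1 new [(2,3)] -> total=8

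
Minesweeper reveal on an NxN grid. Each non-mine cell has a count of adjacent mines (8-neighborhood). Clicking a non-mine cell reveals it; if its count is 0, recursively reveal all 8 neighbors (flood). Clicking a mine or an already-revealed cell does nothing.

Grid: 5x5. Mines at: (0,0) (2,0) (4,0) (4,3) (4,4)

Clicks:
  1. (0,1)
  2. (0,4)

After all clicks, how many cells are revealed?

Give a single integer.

Click 1 (0,1) count=1: revealed 1 new [(0,1)] -> total=1
Click 2 (0,4) count=0: revealed 15 new [(0,2) (0,3) (0,4) (1,1) (1,2) (1,3) (1,4) (2,1) (2,2) (2,3) (2,4) (3,1) (3,2) (3,3) (3,4)] -> total=16

Answer: 16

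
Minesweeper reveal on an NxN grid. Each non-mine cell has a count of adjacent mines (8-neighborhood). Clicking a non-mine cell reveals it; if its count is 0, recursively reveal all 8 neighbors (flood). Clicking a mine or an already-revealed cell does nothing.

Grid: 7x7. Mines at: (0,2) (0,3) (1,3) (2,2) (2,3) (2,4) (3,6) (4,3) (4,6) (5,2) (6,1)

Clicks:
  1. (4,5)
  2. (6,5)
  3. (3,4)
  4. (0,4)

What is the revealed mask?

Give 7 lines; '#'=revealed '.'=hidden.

Click 1 (4,5) count=2: revealed 1 new [(4,5)] -> total=1
Click 2 (6,5) count=0: revealed 8 new [(5,3) (5,4) (5,5) (5,6) (6,3) (6,4) (6,5) (6,6)] -> total=9
Click 3 (3,4) count=3: revealed 1 new [(3,4)] -> total=10
Click 4 (0,4) count=2: revealed 1 new [(0,4)] -> total=11

Answer: ....#..
.......
.......
....#..
.....#.
...####
...####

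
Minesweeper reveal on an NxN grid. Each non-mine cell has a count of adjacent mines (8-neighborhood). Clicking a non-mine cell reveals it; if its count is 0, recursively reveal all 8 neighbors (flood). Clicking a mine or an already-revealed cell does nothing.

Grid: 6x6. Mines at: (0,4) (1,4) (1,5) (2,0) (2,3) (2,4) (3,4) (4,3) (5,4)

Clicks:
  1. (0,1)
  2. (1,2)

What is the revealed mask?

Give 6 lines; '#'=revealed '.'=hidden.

Click 1 (0,1) count=0: revealed 8 new [(0,0) (0,1) (0,2) (0,3) (1,0) (1,1) (1,2) (1,3)] -> total=8
Click 2 (1,2) count=1: revealed 0 new [(none)] -> total=8

Answer: ####..
####..
......
......
......
......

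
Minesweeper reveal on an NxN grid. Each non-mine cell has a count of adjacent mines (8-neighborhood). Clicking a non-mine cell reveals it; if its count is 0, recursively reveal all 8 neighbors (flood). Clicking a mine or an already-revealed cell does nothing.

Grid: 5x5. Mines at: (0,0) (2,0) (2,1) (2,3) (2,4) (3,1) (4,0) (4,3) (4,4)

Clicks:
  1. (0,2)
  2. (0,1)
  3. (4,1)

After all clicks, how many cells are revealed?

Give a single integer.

Answer: 9

Derivation:
Click 1 (0,2) count=0: revealed 8 new [(0,1) (0,2) (0,3) (0,4) (1,1) (1,2) (1,3) (1,4)] -> total=8
Click 2 (0,1) count=1: revealed 0 new [(none)] -> total=8
Click 3 (4,1) count=2: revealed 1 new [(4,1)] -> total=9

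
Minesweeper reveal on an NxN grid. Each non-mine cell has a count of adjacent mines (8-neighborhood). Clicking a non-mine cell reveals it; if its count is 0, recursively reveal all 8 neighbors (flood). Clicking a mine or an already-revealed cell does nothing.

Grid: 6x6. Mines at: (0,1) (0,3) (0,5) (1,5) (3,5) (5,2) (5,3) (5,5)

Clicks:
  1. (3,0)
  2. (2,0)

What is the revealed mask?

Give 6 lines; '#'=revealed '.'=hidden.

Click 1 (3,0) count=0: revealed 22 new [(1,0) (1,1) (1,2) (1,3) (1,4) (2,0) (2,1) (2,2) (2,3) (2,4) (3,0) (3,1) (3,2) (3,3) (3,4) (4,0) (4,1) (4,2) (4,3) (4,4) (5,0) (5,1)] -> total=22
Click 2 (2,0) count=0: revealed 0 new [(none)] -> total=22

Answer: ......
#####.
#####.
#####.
#####.
##....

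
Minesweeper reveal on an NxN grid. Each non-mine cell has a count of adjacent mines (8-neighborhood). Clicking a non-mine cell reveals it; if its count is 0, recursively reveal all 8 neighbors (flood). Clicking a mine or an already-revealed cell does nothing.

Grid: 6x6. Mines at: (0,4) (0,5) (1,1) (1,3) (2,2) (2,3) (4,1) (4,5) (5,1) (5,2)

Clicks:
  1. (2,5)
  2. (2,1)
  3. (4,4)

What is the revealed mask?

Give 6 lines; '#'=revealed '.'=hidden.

Click 1 (2,5) count=0: revealed 6 new [(1,4) (1,5) (2,4) (2,5) (3,4) (3,5)] -> total=6
Click 2 (2,1) count=2: revealed 1 new [(2,1)] -> total=7
Click 3 (4,4) count=1: revealed 1 new [(4,4)] -> total=8

Answer: ......
....##
.#..##
....##
....#.
......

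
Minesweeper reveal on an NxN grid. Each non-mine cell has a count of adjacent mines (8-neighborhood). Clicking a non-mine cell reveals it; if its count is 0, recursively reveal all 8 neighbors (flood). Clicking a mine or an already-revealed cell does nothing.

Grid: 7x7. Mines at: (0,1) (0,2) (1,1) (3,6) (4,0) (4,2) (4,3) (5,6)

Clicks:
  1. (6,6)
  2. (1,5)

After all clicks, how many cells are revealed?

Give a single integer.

Answer: 19

Derivation:
Click 1 (6,6) count=1: revealed 1 new [(6,6)] -> total=1
Click 2 (1,5) count=0: revealed 18 new [(0,3) (0,4) (0,5) (0,6) (1,2) (1,3) (1,4) (1,5) (1,6) (2,2) (2,3) (2,4) (2,5) (2,6) (3,2) (3,3) (3,4) (3,5)] -> total=19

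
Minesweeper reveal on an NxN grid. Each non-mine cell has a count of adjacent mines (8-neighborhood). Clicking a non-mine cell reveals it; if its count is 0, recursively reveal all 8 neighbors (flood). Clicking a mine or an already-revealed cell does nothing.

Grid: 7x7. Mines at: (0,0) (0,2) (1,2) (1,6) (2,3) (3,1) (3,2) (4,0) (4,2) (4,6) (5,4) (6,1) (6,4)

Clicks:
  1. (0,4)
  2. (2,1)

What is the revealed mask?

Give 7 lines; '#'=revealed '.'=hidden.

Click 1 (0,4) count=0: revealed 6 new [(0,3) (0,4) (0,5) (1,3) (1,4) (1,5)] -> total=6
Click 2 (2,1) count=3: revealed 1 new [(2,1)] -> total=7

Answer: ...###.
...###.
.#.....
.......
.......
.......
.......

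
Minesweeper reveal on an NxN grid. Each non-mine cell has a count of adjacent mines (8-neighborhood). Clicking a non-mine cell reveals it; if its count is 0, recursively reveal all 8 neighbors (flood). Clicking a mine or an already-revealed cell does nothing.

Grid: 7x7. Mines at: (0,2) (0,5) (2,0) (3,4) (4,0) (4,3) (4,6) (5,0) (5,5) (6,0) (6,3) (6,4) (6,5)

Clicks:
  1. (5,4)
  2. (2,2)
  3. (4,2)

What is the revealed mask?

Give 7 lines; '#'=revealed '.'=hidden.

Answer: .......
.###...
.###...
.###...
..#....
....#..
.......

Derivation:
Click 1 (5,4) count=5: revealed 1 new [(5,4)] -> total=1
Click 2 (2,2) count=0: revealed 9 new [(1,1) (1,2) (1,3) (2,1) (2,2) (2,3) (3,1) (3,2) (3,3)] -> total=10
Click 3 (4,2) count=1: revealed 1 new [(4,2)] -> total=11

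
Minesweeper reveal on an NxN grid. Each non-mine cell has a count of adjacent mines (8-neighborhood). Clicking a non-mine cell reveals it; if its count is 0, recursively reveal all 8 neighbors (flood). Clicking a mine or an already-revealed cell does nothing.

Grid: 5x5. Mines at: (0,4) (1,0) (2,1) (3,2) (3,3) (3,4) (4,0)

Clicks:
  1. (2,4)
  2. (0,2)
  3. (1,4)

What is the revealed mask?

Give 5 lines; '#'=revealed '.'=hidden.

Click 1 (2,4) count=2: revealed 1 new [(2,4)] -> total=1
Click 2 (0,2) count=0: revealed 6 new [(0,1) (0,2) (0,3) (1,1) (1,2) (1,3)] -> total=7
Click 3 (1,4) count=1: revealed 1 new [(1,4)] -> total=8

Answer: .###.
.####
....#
.....
.....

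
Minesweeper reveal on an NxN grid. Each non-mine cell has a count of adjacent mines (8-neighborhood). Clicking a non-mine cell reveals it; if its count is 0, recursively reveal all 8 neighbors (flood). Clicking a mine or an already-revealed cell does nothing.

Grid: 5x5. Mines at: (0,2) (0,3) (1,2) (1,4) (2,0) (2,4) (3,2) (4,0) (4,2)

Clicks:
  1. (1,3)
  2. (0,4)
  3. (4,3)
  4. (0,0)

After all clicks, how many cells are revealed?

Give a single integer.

Answer: 7

Derivation:
Click 1 (1,3) count=5: revealed 1 new [(1,3)] -> total=1
Click 2 (0,4) count=2: revealed 1 new [(0,4)] -> total=2
Click 3 (4,3) count=2: revealed 1 new [(4,3)] -> total=3
Click 4 (0,0) count=0: revealed 4 new [(0,0) (0,1) (1,0) (1,1)] -> total=7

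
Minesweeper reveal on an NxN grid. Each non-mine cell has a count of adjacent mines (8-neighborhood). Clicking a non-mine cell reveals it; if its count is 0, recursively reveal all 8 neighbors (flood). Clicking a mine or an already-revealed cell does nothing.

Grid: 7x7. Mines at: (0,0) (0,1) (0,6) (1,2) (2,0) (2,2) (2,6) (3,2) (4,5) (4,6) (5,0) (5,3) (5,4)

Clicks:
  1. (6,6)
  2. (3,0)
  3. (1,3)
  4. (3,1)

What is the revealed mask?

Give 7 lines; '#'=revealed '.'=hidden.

Click 1 (6,6) count=0: revealed 4 new [(5,5) (5,6) (6,5) (6,6)] -> total=4
Click 2 (3,0) count=1: revealed 1 new [(3,0)] -> total=5
Click 3 (1,3) count=2: revealed 1 new [(1,3)] -> total=6
Click 4 (3,1) count=3: revealed 1 new [(3,1)] -> total=7

Answer: .......
...#...
.......
##.....
.......
.....##
.....##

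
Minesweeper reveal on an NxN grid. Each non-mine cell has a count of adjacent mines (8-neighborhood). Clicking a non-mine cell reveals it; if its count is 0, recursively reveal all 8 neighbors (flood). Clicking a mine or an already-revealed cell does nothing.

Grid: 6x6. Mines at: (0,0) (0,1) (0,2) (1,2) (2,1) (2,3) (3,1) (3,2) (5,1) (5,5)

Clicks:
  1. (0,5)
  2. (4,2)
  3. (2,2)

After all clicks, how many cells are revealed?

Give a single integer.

Click 1 (0,5) count=0: revealed 12 new [(0,3) (0,4) (0,5) (1,3) (1,4) (1,5) (2,4) (2,5) (3,4) (3,5) (4,4) (4,5)] -> total=12
Click 2 (4,2) count=3: revealed 1 new [(4,2)] -> total=13
Click 3 (2,2) count=5: revealed 1 new [(2,2)] -> total=14

Answer: 14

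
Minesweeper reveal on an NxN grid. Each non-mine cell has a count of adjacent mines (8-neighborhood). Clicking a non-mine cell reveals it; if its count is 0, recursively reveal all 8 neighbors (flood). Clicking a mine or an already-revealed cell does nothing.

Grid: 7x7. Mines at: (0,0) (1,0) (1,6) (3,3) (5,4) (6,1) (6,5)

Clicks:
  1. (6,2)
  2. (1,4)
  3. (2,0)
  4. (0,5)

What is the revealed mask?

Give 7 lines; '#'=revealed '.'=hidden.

Click 1 (6,2) count=1: revealed 1 new [(6,2)] -> total=1
Click 2 (1,4) count=0: revealed 15 new [(0,1) (0,2) (0,3) (0,4) (0,5) (1,1) (1,2) (1,3) (1,4) (1,5) (2,1) (2,2) (2,3) (2,4) (2,5)] -> total=16
Click 3 (2,0) count=1: revealed 1 new [(2,0)] -> total=17
Click 4 (0,5) count=1: revealed 0 new [(none)] -> total=17

Answer: .#####.
.#####.
######.
.......
.......
.......
..#....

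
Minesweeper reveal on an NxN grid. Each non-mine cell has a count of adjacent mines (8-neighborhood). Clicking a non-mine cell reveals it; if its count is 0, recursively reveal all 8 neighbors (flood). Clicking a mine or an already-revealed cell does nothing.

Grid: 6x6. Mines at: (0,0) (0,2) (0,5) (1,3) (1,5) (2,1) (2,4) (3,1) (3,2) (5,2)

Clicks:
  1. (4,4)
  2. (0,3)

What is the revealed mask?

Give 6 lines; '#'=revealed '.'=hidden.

Answer: ...#..
......
......
...###
...###
...###

Derivation:
Click 1 (4,4) count=0: revealed 9 new [(3,3) (3,4) (3,5) (4,3) (4,4) (4,5) (5,3) (5,4) (5,5)] -> total=9
Click 2 (0,3) count=2: revealed 1 new [(0,3)] -> total=10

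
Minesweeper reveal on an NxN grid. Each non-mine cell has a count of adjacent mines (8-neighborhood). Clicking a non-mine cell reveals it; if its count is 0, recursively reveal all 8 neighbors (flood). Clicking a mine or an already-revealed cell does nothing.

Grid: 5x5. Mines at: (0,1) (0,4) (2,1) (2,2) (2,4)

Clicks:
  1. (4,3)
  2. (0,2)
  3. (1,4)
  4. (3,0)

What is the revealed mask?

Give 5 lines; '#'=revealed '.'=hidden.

Click 1 (4,3) count=0: revealed 10 new [(3,0) (3,1) (3,2) (3,3) (3,4) (4,0) (4,1) (4,2) (4,3) (4,4)] -> total=10
Click 2 (0,2) count=1: revealed 1 new [(0,2)] -> total=11
Click 3 (1,4) count=2: revealed 1 new [(1,4)] -> total=12
Click 4 (3,0) count=1: revealed 0 new [(none)] -> total=12

Answer: ..#..
....#
.....
#####
#####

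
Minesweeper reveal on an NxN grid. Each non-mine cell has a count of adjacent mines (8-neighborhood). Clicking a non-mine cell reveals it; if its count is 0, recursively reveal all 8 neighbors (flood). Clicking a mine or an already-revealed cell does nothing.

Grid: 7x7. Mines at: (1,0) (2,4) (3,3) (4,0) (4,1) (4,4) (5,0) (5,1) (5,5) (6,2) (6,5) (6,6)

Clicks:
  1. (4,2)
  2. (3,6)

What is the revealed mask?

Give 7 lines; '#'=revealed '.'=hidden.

Click 1 (4,2) count=3: revealed 1 new [(4,2)] -> total=1
Click 2 (3,6) count=0: revealed 21 new [(0,1) (0,2) (0,3) (0,4) (0,5) (0,6) (1,1) (1,2) (1,3) (1,4) (1,5) (1,6) (2,1) (2,2) (2,3) (2,5) (2,6) (3,5) (3,6) (4,5) (4,6)] -> total=22

Answer: .######
.######
.###.##
.....##
..#..##
.......
.......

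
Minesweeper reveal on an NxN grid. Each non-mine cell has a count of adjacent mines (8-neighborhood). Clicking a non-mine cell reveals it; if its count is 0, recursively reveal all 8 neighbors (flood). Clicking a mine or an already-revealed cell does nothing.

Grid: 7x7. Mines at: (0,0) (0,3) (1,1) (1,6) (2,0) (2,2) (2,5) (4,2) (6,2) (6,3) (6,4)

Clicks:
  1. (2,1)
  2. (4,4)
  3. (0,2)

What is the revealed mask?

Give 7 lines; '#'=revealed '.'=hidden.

Click 1 (2,1) count=3: revealed 1 new [(2,1)] -> total=1
Click 2 (4,4) count=0: revealed 14 new [(3,3) (3,4) (3,5) (3,6) (4,3) (4,4) (4,5) (4,6) (5,3) (5,4) (5,5) (5,6) (6,5) (6,6)] -> total=15
Click 3 (0,2) count=2: revealed 1 new [(0,2)] -> total=16

Answer: ..#....
.......
.#.....
...####
...####
...####
.....##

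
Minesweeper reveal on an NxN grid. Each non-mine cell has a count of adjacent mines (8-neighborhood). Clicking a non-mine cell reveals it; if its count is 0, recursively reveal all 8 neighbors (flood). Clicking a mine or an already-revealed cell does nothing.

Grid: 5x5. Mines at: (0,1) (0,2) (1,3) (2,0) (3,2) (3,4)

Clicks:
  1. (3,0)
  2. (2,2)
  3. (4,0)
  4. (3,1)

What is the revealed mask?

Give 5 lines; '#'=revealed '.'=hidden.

Click 1 (3,0) count=1: revealed 1 new [(3,0)] -> total=1
Click 2 (2,2) count=2: revealed 1 new [(2,2)] -> total=2
Click 3 (4,0) count=0: revealed 3 new [(3,1) (4,0) (4,1)] -> total=5
Click 4 (3,1) count=2: revealed 0 new [(none)] -> total=5

Answer: .....
.....
..#..
##...
##...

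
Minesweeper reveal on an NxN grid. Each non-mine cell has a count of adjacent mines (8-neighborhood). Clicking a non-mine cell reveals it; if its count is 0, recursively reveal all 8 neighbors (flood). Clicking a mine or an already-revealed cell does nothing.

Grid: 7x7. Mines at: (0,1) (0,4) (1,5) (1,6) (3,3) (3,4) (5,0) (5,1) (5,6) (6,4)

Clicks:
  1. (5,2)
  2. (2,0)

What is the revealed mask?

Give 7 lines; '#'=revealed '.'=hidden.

Click 1 (5,2) count=1: revealed 1 new [(5,2)] -> total=1
Click 2 (2,0) count=0: revealed 12 new [(1,0) (1,1) (1,2) (2,0) (2,1) (2,2) (3,0) (3,1) (3,2) (4,0) (4,1) (4,2)] -> total=13

Answer: .......
###....
###....
###....
###....
..#....
.......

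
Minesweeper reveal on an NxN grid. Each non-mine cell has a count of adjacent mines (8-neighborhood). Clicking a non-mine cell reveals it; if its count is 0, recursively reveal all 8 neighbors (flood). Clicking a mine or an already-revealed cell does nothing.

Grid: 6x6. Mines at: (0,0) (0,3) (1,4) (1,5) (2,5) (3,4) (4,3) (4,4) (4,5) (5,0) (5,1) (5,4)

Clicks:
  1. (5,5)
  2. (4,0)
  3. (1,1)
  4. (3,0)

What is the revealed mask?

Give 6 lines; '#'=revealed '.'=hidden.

Click 1 (5,5) count=3: revealed 1 new [(5,5)] -> total=1
Click 2 (4,0) count=2: revealed 1 new [(4,0)] -> total=2
Click 3 (1,1) count=1: revealed 1 new [(1,1)] -> total=3
Click 4 (3,0) count=0: revealed 13 new [(1,0) (1,2) (1,3) (2,0) (2,1) (2,2) (2,3) (3,0) (3,1) (3,2) (3,3) (4,1) (4,2)] -> total=16

Answer: ......
####..
####..
####..
###...
.....#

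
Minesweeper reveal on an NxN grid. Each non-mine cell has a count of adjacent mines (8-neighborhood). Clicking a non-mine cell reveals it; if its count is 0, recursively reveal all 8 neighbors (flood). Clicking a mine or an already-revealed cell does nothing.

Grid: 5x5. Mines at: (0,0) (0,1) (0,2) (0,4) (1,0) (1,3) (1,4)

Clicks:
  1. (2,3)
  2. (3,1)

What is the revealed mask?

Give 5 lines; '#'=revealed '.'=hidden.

Click 1 (2,3) count=2: revealed 1 new [(2,3)] -> total=1
Click 2 (3,1) count=0: revealed 14 new [(2,0) (2,1) (2,2) (2,4) (3,0) (3,1) (3,2) (3,3) (3,4) (4,0) (4,1) (4,2) (4,3) (4,4)] -> total=15

Answer: .....
.....
#####
#####
#####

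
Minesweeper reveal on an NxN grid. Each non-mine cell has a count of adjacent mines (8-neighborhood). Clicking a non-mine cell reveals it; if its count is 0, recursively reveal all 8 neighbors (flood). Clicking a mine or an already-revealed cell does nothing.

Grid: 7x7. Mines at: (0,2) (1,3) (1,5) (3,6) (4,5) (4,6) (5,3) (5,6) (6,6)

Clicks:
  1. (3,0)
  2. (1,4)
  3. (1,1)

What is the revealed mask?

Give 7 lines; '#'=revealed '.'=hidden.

Click 1 (3,0) count=0: revealed 26 new [(0,0) (0,1) (1,0) (1,1) (1,2) (2,0) (2,1) (2,2) (2,3) (2,4) (3,0) (3,1) (3,2) (3,3) (3,4) (4,0) (4,1) (4,2) (4,3) (4,4) (5,0) (5,1) (5,2) (6,0) (6,1) (6,2)] -> total=26
Click 2 (1,4) count=2: revealed 1 new [(1,4)] -> total=27
Click 3 (1,1) count=1: revealed 0 new [(none)] -> total=27

Answer: ##.....
###.#..
#####..
#####..
#####..
###....
###....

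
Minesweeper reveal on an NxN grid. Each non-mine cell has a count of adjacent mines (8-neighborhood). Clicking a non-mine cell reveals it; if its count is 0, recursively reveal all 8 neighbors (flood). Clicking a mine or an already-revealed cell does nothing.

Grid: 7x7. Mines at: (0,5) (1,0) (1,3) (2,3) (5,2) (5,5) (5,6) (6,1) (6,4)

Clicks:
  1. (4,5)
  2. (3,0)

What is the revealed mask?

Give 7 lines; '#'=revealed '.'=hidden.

Click 1 (4,5) count=2: revealed 1 new [(4,5)] -> total=1
Click 2 (3,0) count=0: revealed 11 new [(2,0) (2,1) (2,2) (3,0) (3,1) (3,2) (4,0) (4,1) (4,2) (5,0) (5,1)] -> total=12

Answer: .......
.......
###....
###....
###..#.
##.....
.......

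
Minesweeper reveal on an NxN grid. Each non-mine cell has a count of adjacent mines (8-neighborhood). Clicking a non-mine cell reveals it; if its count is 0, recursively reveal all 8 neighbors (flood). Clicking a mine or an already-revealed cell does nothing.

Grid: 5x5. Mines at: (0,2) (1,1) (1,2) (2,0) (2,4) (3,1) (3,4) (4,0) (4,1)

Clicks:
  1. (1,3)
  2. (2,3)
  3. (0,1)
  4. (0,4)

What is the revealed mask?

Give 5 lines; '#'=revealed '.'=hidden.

Answer: .#.##
...##
...#.
.....
.....

Derivation:
Click 1 (1,3) count=3: revealed 1 new [(1,3)] -> total=1
Click 2 (2,3) count=3: revealed 1 new [(2,3)] -> total=2
Click 3 (0,1) count=3: revealed 1 new [(0,1)] -> total=3
Click 4 (0,4) count=0: revealed 3 new [(0,3) (0,4) (1,4)] -> total=6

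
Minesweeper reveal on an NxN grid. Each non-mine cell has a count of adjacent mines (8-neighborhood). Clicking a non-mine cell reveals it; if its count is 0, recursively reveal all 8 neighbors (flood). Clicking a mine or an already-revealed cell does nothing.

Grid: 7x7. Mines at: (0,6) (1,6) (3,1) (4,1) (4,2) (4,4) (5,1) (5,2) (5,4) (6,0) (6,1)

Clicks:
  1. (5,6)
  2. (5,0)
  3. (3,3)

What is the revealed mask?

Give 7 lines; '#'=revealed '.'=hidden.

Click 1 (5,6) count=0: revealed 10 new [(2,5) (2,6) (3,5) (3,6) (4,5) (4,6) (5,5) (5,6) (6,5) (6,6)] -> total=10
Click 2 (5,0) count=4: revealed 1 new [(5,0)] -> total=11
Click 3 (3,3) count=2: revealed 1 new [(3,3)] -> total=12

Answer: .......
.......
.....##
...#.##
.....##
#....##
.....##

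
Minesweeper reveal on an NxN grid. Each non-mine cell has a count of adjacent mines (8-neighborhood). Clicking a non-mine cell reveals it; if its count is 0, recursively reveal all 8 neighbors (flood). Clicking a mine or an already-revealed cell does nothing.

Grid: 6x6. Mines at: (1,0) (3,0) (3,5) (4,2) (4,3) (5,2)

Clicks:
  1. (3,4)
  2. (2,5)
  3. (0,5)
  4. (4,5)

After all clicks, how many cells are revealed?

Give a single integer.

Answer: 20

Derivation:
Click 1 (3,4) count=2: revealed 1 new [(3,4)] -> total=1
Click 2 (2,5) count=1: revealed 1 new [(2,5)] -> total=2
Click 3 (0,5) count=0: revealed 17 new [(0,1) (0,2) (0,3) (0,4) (0,5) (1,1) (1,2) (1,3) (1,4) (1,5) (2,1) (2,2) (2,3) (2,4) (3,1) (3,2) (3,3)] -> total=19
Click 4 (4,5) count=1: revealed 1 new [(4,5)] -> total=20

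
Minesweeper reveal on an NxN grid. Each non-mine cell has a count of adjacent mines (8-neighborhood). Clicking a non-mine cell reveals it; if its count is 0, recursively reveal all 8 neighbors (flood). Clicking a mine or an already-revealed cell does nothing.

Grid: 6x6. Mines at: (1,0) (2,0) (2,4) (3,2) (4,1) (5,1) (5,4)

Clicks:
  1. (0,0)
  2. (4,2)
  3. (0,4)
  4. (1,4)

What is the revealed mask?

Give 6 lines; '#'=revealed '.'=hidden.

Answer: ######
.#####
.###..
......
..#...
......

Derivation:
Click 1 (0,0) count=1: revealed 1 new [(0,0)] -> total=1
Click 2 (4,2) count=3: revealed 1 new [(4,2)] -> total=2
Click 3 (0,4) count=0: revealed 13 new [(0,1) (0,2) (0,3) (0,4) (0,5) (1,1) (1,2) (1,3) (1,4) (1,5) (2,1) (2,2) (2,3)] -> total=15
Click 4 (1,4) count=1: revealed 0 new [(none)] -> total=15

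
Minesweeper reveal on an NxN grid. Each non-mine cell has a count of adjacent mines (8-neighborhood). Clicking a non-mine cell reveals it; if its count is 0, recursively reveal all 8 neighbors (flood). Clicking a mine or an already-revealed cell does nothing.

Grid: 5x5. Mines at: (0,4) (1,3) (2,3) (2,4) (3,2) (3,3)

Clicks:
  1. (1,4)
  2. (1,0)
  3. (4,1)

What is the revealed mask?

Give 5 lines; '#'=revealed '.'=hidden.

Answer: ###..
###.#
###..
##...
##...

Derivation:
Click 1 (1,4) count=4: revealed 1 new [(1,4)] -> total=1
Click 2 (1,0) count=0: revealed 13 new [(0,0) (0,1) (0,2) (1,0) (1,1) (1,2) (2,0) (2,1) (2,2) (3,0) (3,1) (4,0) (4,1)] -> total=14
Click 3 (4,1) count=1: revealed 0 new [(none)] -> total=14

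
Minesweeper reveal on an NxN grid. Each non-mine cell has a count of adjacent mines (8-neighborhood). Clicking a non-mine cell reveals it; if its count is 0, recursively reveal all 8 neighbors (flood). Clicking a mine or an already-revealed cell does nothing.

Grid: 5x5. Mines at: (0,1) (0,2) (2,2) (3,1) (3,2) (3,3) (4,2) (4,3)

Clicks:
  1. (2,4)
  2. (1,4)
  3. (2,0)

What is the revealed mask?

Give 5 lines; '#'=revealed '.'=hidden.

Answer: ...##
...##
#..##
.....
.....

Derivation:
Click 1 (2,4) count=1: revealed 1 new [(2,4)] -> total=1
Click 2 (1,4) count=0: revealed 5 new [(0,3) (0,4) (1,3) (1,4) (2,3)] -> total=6
Click 3 (2,0) count=1: revealed 1 new [(2,0)] -> total=7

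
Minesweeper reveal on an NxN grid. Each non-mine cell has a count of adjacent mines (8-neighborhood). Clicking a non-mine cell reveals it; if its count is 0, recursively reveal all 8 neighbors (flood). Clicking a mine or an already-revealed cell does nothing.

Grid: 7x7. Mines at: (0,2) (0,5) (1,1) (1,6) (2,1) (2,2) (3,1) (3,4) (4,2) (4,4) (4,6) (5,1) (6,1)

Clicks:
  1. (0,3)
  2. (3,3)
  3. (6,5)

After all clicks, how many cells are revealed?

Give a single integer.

Answer: 12

Derivation:
Click 1 (0,3) count=1: revealed 1 new [(0,3)] -> total=1
Click 2 (3,3) count=4: revealed 1 new [(3,3)] -> total=2
Click 3 (6,5) count=0: revealed 10 new [(5,2) (5,3) (5,4) (5,5) (5,6) (6,2) (6,3) (6,4) (6,5) (6,6)] -> total=12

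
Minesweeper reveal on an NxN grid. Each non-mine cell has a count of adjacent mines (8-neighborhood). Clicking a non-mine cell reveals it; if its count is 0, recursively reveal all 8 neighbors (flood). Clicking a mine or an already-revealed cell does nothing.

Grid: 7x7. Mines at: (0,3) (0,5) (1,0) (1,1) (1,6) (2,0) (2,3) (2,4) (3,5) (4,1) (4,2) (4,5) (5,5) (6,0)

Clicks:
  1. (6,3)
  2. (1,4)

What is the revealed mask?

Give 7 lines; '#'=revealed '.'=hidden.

Answer: .......
....#..
.......
.......
.......
.####..
.####..

Derivation:
Click 1 (6,3) count=0: revealed 8 new [(5,1) (5,2) (5,3) (5,4) (6,1) (6,2) (6,3) (6,4)] -> total=8
Click 2 (1,4) count=4: revealed 1 new [(1,4)] -> total=9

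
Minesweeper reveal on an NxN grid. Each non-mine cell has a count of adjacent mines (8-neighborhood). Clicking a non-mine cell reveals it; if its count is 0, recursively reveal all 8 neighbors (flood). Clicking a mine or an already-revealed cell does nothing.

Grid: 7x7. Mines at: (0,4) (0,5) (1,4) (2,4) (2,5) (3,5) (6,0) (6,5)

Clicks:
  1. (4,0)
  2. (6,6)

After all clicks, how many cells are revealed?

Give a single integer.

Click 1 (4,0) count=0: revealed 31 new [(0,0) (0,1) (0,2) (0,3) (1,0) (1,1) (1,2) (1,3) (2,0) (2,1) (2,2) (2,3) (3,0) (3,1) (3,2) (3,3) (3,4) (4,0) (4,1) (4,2) (4,3) (4,4) (5,0) (5,1) (5,2) (5,3) (5,4) (6,1) (6,2) (6,3) (6,4)] -> total=31
Click 2 (6,6) count=1: revealed 1 new [(6,6)] -> total=32

Answer: 32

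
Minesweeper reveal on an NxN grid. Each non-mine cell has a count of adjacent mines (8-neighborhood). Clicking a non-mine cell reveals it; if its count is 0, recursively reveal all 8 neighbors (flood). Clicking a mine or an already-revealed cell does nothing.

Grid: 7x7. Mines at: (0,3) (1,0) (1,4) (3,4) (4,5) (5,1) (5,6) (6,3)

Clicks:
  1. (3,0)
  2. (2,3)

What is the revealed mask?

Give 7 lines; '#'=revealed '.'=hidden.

Click 1 (3,0) count=0: revealed 15 new [(1,1) (1,2) (1,3) (2,0) (2,1) (2,2) (2,3) (3,0) (3,1) (3,2) (3,3) (4,0) (4,1) (4,2) (4,3)] -> total=15
Click 2 (2,3) count=2: revealed 0 new [(none)] -> total=15

Answer: .......
.###...
####...
####...
####...
.......
.......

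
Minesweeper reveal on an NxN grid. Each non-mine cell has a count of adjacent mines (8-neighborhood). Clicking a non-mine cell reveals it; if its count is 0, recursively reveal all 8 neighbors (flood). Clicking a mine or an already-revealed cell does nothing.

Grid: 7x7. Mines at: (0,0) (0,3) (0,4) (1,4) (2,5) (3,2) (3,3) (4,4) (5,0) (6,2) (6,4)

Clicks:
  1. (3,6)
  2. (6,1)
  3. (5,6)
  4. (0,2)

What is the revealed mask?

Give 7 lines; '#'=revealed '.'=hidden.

Click 1 (3,6) count=1: revealed 1 new [(3,6)] -> total=1
Click 2 (6,1) count=2: revealed 1 new [(6,1)] -> total=2
Click 3 (5,6) count=0: revealed 7 new [(3,5) (4,5) (4,6) (5,5) (5,6) (6,5) (6,6)] -> total=9
Click 4 (0,2) count=1: revealed 1 new [(0,2)] -> total=10

Answer: ..#....
.......
.......
.....##
.....##
.....##
.#...##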